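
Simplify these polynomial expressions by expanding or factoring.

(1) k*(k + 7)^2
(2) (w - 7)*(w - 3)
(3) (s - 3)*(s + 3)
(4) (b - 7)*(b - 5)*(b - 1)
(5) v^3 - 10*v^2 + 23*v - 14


(1) = k^3 + 14*k^2 + 49*k
(2) = w^2 - 10*w + 21
(3) = s^2 - 9
(4) = b^3 - 13*b^2 + 47*b - 35
(5) = (v - 7)*(v - 2)*(v - 1)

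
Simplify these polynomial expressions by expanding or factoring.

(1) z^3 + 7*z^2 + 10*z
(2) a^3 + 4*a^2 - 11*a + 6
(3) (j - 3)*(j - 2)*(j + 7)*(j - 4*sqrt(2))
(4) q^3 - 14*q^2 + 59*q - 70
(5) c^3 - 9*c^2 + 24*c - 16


(1) = z*(z + 2)*(z + 5)
(2) = (a - 1)^2*(a + 6)
(3) = j^4 - 4*sqrt(2)*j^3 + 2*j^3 - 29*j^2 - 8*sqrt(2)*j^2 + 42*j + 116*sqrt(2)*j - 168*sqrt(2)
(4) = (q - 7)*(q - 5)*(q - 2)
(5) = (c - 4)^2*(c - 1)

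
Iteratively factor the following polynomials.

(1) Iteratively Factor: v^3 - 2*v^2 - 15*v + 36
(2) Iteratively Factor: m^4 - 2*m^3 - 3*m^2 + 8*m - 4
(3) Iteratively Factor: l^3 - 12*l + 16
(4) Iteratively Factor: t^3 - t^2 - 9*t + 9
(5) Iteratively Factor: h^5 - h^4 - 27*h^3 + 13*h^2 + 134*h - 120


(1) = (v - 3)*(v^2 + v - 12) = (v - 3)^2*(v + 4)
(2) = (m - 2)*(m^3 - 3*m + 2) = (m - 2)*(m - 1)*(m^2 + m - 2) = (m - 2)*(m - 1)^2*(m + 2)
(3) = (l - 2)*(l^2 + 2*l - 8) = (l - 2)^2*(l + 4)
(4) = (t - 3)*(t^2 + 2*t - 3) = (t - 3)*(t + 3)*(t - 1)
(5) = (h - 2)*(h^4 + h^3 - 25*h^2 - 37*h + 60) = (h - 2)*(h + 4)*(h^3 - 3*h^2 - 13*h + 15) = (h - 2)*(h + 3)*(h + 4)*(h^2 - 6*h + 5) = (h - 2)*(h - 1)*(h + 3)*(h + 4)*(h - 5)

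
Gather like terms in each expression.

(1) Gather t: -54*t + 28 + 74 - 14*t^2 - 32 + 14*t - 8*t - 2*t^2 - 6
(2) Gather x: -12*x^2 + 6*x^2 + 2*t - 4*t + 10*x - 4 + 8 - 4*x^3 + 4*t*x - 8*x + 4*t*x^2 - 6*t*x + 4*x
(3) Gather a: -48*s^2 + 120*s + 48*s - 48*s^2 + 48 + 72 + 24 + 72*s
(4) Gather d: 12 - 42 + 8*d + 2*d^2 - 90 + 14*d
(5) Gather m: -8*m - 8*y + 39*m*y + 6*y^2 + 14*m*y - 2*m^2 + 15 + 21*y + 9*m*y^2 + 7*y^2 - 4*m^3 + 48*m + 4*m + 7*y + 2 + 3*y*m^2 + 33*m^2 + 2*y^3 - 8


(1) = -16*t^2 - 48*t + 64
(2) = -2*t - 4*x^3 + x^2*(4*t - 6) + x*(6 - 2*t) + 4
(3) = -96*s^2 + 240*s + 144
(4) = 2*d^2 + 22*d - 120
(5) = -4*m^3 + m^2*(3*y + 31) + m*(9*y^2 + 53*y + 44) + 2*y^3 + 13*y^2 + 20*y + 9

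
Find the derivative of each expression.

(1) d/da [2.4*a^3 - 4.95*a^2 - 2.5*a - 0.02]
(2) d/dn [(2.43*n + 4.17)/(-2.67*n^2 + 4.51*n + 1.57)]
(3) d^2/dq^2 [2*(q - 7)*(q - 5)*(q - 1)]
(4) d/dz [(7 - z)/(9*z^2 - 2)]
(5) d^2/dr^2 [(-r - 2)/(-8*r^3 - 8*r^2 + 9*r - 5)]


(1) = 7.2*a^2 - 9.9*a - 2.5
(2) = (6.4881*n^2 + 22.2678*n - 14.9916)/(7.1289*n^4 - 24.0834*n^3 + 11.9563*n^2 + 14.1614*n + 2.4649)
(3) = 12*q - 52
(4) = (-9*z^2 + 18*z*(z - 7) + 2)/(9*z^2 - 2)^2
(5) = 2*((r + 2)*(24*r^2 + 16*r - 9)^2 + (-24*r^2 - 16*r - 8*(r + 2)*(3*r + 1) + 9)*(8*r^3 + 8*r^2 - 9*r + 5))/(8*r^3 + 8*r^2 - 9*r + 5)^3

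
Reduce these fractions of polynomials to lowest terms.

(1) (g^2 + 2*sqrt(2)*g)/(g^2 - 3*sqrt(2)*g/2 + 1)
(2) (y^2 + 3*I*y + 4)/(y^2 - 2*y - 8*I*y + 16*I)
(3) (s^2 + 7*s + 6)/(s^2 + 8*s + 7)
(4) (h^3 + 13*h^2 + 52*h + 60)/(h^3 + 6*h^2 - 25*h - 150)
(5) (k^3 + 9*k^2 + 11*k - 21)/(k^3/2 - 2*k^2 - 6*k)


(1) = (2*g^2 + 4*sqrt(2)*g)/(2*g^2 - 3*sqrt(2)*g + 2)
(2) = (y^2 + 3*I*y + 4)/(y^2 + y*(-2 - 8*I) + 16*I)
(3) = (s + 6)/(s + 7)
(4) = (h + 2)/(h - 5)
(5) = (2*k^3 + 18*k^2 + 22*k - 42)/(k^3 - 4*k^2 - 12*k)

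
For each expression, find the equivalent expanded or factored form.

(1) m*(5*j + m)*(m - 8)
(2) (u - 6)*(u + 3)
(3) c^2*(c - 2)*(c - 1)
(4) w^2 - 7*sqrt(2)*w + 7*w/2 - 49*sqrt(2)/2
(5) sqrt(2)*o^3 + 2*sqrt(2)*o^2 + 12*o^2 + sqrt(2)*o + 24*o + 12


(1) = 5*j*m^2 - 40*j*m + m^3 - 8*m^2
(2) = u^2 - 3*u - 18
(3) = c^4 - 3*c^3 + 2*c^2
(4) = (w + 7/2)*(w - 7*sqrt(2))
(5) = (o + 1)*(o + 6*sqrt(2))*(sqrt(2)*o + sqrt(2))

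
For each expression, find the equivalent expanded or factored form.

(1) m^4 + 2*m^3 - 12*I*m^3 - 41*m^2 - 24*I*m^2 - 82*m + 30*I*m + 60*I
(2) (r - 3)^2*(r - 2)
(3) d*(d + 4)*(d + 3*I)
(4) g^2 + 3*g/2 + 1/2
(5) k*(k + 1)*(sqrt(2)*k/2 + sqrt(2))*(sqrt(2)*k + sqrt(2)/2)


(1) = (m + 2)*(m - 6*I)*(m - 5*I)*(m - I)
(2) = r^3 - 8*r^2 + 21*r - 18
(3) = d^3 + 4*d^2 + 3*I*d^2 + 12*I*d
(4) = (g + 1/2)*(g + 1)
(5) = k^4 + 7*k^3/2 + 7*k^2/2 + k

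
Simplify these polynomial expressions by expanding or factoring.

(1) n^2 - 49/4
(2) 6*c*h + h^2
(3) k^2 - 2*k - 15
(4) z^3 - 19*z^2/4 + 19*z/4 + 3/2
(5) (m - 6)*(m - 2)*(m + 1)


(1) = (n - 7/2)*(n + 7/2)
(2) = h*(6*c + h)
(3) = (k - 5)*(k + 3)
(4) = (z - 3)*(z - 2)*(z + 1/4)
(5) = m^3 - 7*m^2 + 4*m + 12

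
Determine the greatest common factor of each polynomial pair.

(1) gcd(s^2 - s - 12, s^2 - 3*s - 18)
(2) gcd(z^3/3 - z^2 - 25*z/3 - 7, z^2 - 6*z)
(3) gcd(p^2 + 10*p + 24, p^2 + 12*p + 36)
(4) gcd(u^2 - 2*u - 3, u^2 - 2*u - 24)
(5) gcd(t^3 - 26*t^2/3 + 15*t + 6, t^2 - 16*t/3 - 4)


(1) = gcd((s - 4)*(s + 3), (s - 6)*(s + 3)) = s + 3
(2) = gcd((z/3 + 1)*(z - 7)*(z + 1), z*(z - 6)) = 1
(3) = gcd((p + 4)*(p + 6), (p + 6)^2) = p + 6
(4) = gcd((u - 3)*(u + 1), (u - 6)*(u + 4)) = 1
(5) = gcd((t - 6)*(t - 3)*(t + 1/3), (t - 6)*(t + 2/3)) = t - 6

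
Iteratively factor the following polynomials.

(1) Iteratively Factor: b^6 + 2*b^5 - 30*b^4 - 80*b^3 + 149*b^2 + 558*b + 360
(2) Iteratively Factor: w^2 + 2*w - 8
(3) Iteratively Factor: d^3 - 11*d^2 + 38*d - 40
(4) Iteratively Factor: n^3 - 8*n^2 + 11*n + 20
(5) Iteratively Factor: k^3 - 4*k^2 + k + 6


(1) = (b - 3)*(b^5 + 5*b^4 - 15*b^3 - 125*b^2 - 226*b - 120) = (b - 3)*(b + 4)*(b^4 + b^3 - 19*b^2 - 49*b - 30) = (b - 5)*(b - 3)*(b + 4)*(b^3 + 6*b^2 + 11*b + 6) = (b - 5)*(b - 3)*(b + 3)*(b + 4)*(b^2 + 3*b + 2) = (b - 5)*(b - 3)*(b + 1)*(b + 3)*(b + 4)*(b + 2)
(2) = (w + 4)*(w - 2)
(3) = (d - 2)*(d^2 - 9*d + 20) = (d - 4)*(d - 2)*(d - 5)
(4) = (n + 1)*(n^2 - 9*n + 20) = (n - 5)*(n + 1)*(n - 4)
(5) = (k + 1)*(k^2 - 5*k + 6) = (k - 3)*(k + 1)*(k - 2)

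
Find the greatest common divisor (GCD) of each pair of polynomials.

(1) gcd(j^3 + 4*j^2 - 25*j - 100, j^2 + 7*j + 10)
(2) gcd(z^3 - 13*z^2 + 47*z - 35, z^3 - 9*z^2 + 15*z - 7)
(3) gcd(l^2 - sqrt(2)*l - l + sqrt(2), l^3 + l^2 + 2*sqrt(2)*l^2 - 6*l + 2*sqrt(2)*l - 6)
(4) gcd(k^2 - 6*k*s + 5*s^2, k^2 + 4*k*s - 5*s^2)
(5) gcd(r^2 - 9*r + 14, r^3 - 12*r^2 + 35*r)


(1) = j + 5
(2) = z^2 - 8*z + 7
(3) = gcd((l - 1)*(l - sqrt(2)), (l + 1)*(l - sqrt(2))*(l + 3*sqrt(2))) = l - sqrt(2)
(4) = gcd((k - 5*s)*(k - s), (k - s)*(k + 5*s)) = -k + s
(5) = r - 7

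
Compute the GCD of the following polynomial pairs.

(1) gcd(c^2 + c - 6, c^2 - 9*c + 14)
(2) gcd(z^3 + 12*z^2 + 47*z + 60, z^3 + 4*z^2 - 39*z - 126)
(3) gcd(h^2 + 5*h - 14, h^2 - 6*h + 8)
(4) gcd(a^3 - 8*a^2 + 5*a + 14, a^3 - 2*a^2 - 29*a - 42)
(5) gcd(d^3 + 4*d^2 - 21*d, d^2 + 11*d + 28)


(1) = c - 2
(2) = z + 3
(3) = h - 2
(4) = a - 7
(5) = gcd(d*(d - 3)*(d + 7), (d + 4)*(d + 7)) = d + 7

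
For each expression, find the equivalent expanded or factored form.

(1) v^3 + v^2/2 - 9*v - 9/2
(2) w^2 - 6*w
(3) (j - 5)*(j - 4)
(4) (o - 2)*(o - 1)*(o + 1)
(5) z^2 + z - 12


(1) = (v - 3)*(v + 1/2)*(v + 3)
(2) = w*(w - 6)
(3) = j^2 - 9*j + 20
(4) = o^3 - 2*o^2 - o + 2
(5) = (z - 3)*(z + 4)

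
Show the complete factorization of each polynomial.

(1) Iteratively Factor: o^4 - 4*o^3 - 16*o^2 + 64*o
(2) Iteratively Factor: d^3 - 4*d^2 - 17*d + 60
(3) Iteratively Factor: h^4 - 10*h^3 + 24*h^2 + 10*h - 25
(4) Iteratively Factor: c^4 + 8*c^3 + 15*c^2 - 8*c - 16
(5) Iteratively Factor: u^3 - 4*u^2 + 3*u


(1) = (o + 4)*(o^3 - 8*o^2 + 16*o) = o*(o + 4)*(o^2 - 8*o + 16) = o*(o - 4)*(o + 4)*(o - 4)
(2) = (d + 4)*(d^2 - 8*d + 15) = (d - 5)*(d + 4)*(d - 3)
(3) = (h + 1)*(h^3 - 11*h^2 + 35*h - 25) = (h - 1)*(h + 1)*(h^2 - 10*h + 25) = (h - 5)*(h - 1)*(h + 1)*(h - 5)
(4) = (c + 4)*(c^3 + 4*c^2 - c - 4) = (c + 4)^2*(c^2 - 1) = (c - 1)*(c + 4)^2*(c + 1)
(5) = (u)*(u^2 - 4*u + 3) = u*(u - 1)*(u - 3)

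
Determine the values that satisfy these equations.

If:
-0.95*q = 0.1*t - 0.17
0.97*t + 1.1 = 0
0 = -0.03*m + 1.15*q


Then:
m = 11.44
q = 0.30
t = -1.13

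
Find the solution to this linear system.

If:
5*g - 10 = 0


Then:
g = 2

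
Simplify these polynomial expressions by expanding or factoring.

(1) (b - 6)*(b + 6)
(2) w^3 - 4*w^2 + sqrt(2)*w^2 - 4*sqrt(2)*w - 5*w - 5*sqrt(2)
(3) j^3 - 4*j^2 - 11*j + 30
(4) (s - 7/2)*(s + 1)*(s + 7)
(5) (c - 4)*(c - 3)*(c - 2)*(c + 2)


(1) = b^2 - 36
(2) = (w - 5)*(w + 1)*(w + sqrt(2))
(3) = (j - 5)*(j - 2)*(j + 3)
(4) = s^3 + 9*s^2/2 - 21*s - 49/2
(5) = c^4 - 7*c^3 + 8*c^2 + 28*c - 48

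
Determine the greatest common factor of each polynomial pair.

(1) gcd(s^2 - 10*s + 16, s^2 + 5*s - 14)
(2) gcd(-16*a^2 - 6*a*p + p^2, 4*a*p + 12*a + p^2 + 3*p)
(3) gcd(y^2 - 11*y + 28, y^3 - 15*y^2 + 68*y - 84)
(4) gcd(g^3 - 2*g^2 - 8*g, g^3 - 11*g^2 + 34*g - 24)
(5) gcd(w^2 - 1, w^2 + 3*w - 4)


(1) = s - 2
(2) = 1
(3) = gcd((y - 7)*(y - 4), (y - 7)*(y - 6)*(y - 2)) = y - 7
(4) = gcd(g*(g - 4)*(g + 2), (g - 6)*(g - 4)*(g - 1)) = g - 4
(5) = w - 1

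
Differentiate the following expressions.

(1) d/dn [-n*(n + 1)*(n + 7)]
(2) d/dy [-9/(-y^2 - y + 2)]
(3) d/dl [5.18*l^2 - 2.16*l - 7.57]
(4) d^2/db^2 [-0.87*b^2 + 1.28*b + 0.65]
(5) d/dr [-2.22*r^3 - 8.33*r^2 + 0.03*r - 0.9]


(1) = -3*n^2 - 16*n - 7
(2) = 9*(-2*y - 1)/(y^2 + y - 2)^2
(3) = 10.36*l - 2.16
(4) = -1.74000000000000
(5) = -6.66*r^2 - 16.66*r + 0.03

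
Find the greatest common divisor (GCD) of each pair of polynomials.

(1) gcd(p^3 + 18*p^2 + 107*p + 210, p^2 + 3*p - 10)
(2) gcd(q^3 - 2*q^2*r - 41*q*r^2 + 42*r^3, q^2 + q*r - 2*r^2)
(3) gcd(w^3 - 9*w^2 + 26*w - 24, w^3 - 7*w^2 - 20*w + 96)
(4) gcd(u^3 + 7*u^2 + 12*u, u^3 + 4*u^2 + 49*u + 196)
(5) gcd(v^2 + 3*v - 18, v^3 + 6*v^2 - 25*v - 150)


(1) = gcd((p + 5)*(p + 6)*(p + 7), (p - 2)*(p + 5)) = p + 5
(2) = q - r
(3) = w - 3
(4) = gcd(u*(u + 3)*(u + 4), (u + 4)*(u - 7*I)*(u + 7*I)) = u + 4
(5) = v + 6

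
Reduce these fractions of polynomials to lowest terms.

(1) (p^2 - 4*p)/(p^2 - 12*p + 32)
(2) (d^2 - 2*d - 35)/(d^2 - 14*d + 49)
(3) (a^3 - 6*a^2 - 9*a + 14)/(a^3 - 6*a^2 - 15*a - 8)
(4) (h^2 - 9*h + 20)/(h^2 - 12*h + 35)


(1) = p/(p - 8)
(2) = (d + 5)/(d - 7)
(3) = (a^3 - 6*a^2 - 9*a + 14)/(a^3 - 6*a^2 - 15*a - 8)
(4) = (h - 4)/(h - 7)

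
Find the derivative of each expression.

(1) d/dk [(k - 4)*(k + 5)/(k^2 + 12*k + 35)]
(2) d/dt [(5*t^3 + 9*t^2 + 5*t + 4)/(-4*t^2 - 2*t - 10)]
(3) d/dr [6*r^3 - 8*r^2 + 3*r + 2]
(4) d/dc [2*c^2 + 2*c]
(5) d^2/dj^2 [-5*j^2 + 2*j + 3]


(1) = 11/(k^2 + 14*k + 49)
(2) = (-10*t^4 - 10*t^3 - 74*t^2 - 74*t - 21)/(2*(4*t^4 + 4*t^3 + 21*t^2 + 10*t + 25))
(3) = 18*r^2 - 16*r + 3
(4) = 4*c + 2
(5) = -10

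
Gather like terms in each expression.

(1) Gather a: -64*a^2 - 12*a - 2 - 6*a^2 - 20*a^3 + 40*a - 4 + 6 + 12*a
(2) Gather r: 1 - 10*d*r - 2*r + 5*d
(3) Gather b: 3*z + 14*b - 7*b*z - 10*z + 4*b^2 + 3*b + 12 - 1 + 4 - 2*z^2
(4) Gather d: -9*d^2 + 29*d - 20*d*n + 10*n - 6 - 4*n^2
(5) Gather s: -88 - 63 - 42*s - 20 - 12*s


(1) = -20*a^3 - 70*a^2 + 40*a
(2) = 5*d + r*(-10*d - 2) + 1
(3) = 4*b^2 + b*(17 - 7*z) - 2*z^2 - 7*z + 15
(4) = -9*d^2 + d*(29 - 20*n) - 4*n^2 + 10*n - 6
(5) = -54*s - 171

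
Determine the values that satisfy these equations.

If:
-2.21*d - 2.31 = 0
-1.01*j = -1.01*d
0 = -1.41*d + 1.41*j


Then:
d = -1.05
j = -1.05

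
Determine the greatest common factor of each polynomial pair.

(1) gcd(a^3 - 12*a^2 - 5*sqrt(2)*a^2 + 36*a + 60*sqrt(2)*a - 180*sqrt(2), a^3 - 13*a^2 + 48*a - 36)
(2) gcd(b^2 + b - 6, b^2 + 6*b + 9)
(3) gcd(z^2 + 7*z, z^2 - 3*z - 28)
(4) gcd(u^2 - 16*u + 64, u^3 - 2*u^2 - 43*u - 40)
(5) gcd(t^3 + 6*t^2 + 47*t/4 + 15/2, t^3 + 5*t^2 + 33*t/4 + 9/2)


(1) = gcd((a - 6)^2*(a - 5*sqrt(2)), (a - 6)^2*(a - 1)) = a^2 - 12*a + 36
(2) = b + 3
(3) = gcd(z*(z + 7), (z - 7)*(z + 4)) = 1
(4) = u - 8
(5) = gcd((t + 3/2)*(t + 2)*(t + 5/2), (t + 3/2)^2*(t + 2)) = t^2 + 7*t/2 + 3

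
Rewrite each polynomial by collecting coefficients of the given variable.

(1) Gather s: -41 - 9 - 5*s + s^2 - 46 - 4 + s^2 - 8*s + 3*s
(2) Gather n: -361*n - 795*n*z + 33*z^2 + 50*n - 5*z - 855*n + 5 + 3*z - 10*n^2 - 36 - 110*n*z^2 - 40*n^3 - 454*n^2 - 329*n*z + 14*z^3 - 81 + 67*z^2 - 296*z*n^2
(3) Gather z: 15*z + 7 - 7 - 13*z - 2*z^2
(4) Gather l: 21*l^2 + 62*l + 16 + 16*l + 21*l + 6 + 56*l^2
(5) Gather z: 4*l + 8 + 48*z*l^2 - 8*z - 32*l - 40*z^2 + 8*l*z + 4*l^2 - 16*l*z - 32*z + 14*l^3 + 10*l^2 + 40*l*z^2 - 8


(1) = 2*s^2 - 10*s - 100
(2) = -40*n^3 + n^2*(-296*z - 464) + n*(-110*z^2 - 1124*z - 1166) + 14*z^3 + 100*z^2 - 2*z - 112
(3) = -2*z^2 + 2*z
(4) = 77*l^2 + 99*l + 22
(5) = 14*l^3 + 14*l^2 - 28*l + z^2*(40*l - 40) + z*(48*l^2 - 8*l - 40)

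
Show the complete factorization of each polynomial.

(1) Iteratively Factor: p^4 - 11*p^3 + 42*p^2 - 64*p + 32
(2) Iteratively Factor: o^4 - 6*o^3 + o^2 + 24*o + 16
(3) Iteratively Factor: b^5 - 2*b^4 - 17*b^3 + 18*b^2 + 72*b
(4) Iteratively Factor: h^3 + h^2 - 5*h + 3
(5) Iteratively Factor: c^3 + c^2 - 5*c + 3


(1) = (p - 1)*(p^3 - 10*p^2 + 32*p - 32) = (p - 2)*(p - 1)*(p^2 - 8*p + 16) = (p - 4)*(p - 2)*(p - 1)*(p - 4)
(2) = (o + 1)*(o^3 - 7*o^2 + 8*o + 16) = (o - 4)*(o + 1)*(o^2 - 3*o - 4) = (o - 4)^2*(o + 1)*(o + 1)
(3) = (b)*(b^4 - 2*b^3 - 17*b^2 + 18*b + 72) = b*(b - 4)*(b^3 + 2*b^2 - 9*b - 18) = b*(b - 4)*(b + 2)*(b^2 - 9) = b*(b - 4)*(b - 3)*(b + 2)*(b + 3)
(4) = (h - 1)*(h^2 + 2*h - 3) = (h - 1)^2*(h + 3)
(5) = (c - 1)*(c^2 + 2*c - 3) = (c - 1)*(c + 3)*(c - 1)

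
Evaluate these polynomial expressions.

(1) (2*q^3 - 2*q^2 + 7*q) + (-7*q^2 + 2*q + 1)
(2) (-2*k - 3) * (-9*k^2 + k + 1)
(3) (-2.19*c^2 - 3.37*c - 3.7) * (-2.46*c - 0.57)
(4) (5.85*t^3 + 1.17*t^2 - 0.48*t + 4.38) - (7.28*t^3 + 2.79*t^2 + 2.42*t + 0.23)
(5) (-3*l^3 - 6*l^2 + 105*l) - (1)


(1) = 2*q^3 - 9*q^2 + 9*q + 1
(2) = 18*k^3 + 25*k^2 - 5*k - 3
(3) = 5.3874*c^3 + 9.5385*c^2 + 11.0229*c + 2.109
(4) = -1.43*t^3 - 1.62*t^2 - 2.9*t + 4.15
(5) = -3*l^3 - 6*l^2 + 105*l - 1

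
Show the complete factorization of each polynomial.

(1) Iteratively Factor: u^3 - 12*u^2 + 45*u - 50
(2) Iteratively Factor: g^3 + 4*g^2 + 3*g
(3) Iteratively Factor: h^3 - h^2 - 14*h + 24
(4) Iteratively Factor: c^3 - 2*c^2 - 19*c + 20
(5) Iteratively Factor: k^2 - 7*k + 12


(1) = (u - 5)*(u^2 - 7*u + 10) = (u - 5)*(u - 2)*(u - 5)
(2) = (g)*(g^2 + 4*g + 3) = g*(g + 3)*(g + 1)
(3) = (h - 3)*(h^2 + 2*h - 8) = (h - 3)*(h - 2)*(h + 4)
(4) = (c - 5)*(c^2 + 3*c - 4) = (c - 5)*(c - 1)*(c + 4)
(5) = (k - 4)*(k - 3)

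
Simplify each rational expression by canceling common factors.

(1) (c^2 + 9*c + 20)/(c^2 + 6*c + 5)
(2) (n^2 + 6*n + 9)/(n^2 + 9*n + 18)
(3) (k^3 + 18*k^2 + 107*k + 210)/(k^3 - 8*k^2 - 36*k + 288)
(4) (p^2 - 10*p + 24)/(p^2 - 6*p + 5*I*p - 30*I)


(1) = (c + 4)/(c + 1)
(2) = (n + 3)/(n + 6)
(3) = (k^2 + 12*k + 35)/(k^2 - 14*k + 48)
(4) = (p - 4)/(p + 5*I)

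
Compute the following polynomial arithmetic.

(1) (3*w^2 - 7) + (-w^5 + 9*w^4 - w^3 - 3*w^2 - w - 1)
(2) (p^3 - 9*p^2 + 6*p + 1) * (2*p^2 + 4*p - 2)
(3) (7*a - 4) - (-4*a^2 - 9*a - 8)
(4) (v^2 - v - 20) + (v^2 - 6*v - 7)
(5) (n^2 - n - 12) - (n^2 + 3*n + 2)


(1) = -w^5 + 9*w^4 - w^3 - w - 8
(2) = 2*p^5 - 14*p^4 - 26*p^3 + 44*p^2 - 8*p - 2
(3) = 4*a^2 + 16*a + 4
(4) = 2*v^2 - 7*v - 27
(5) = -4*n - 14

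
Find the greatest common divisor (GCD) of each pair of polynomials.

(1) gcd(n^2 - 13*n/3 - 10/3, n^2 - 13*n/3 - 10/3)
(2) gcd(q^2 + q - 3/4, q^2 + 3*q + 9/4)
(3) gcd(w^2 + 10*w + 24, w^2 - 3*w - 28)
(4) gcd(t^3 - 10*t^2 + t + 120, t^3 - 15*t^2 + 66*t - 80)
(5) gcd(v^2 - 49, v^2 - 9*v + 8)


(1) = n^2 - 13*n/3 - 10/3
(2) = gcd((q - 1/2)*(q + 3/2), (q + 3/2)^2) = q + 3/2
(3) = w + 4
(4) = t^2 - 13*t + 40
(5) = gcd((v - 7)*(v + 7), (v - 8)*(v - 1)) = 1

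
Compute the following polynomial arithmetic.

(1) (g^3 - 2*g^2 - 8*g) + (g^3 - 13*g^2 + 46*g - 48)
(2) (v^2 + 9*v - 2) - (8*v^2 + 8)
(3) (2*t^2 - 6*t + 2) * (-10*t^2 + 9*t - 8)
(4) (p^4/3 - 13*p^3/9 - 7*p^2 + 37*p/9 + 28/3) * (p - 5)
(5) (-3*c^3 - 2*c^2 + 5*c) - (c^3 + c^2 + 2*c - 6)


(1) = 2*g^3 - 15*g^2 + 38*g - 48
(2) = -7*v^2 + 9*v - 10
(3) = -20*t^4 + 78*t^3 - 90*t^2 + 66*t - 16
(4) = p^5/3 - 28*p^4/9 + 2*p^3/9 + 352*p^2/9 - 101*p/9 - 140/3
(5) = -4*c^3 - 3*c^2 + 3*c + 6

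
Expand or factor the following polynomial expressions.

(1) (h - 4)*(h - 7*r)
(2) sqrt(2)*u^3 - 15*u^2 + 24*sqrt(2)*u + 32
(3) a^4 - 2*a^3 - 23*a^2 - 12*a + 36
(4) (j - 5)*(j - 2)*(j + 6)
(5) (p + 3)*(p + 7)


(1) = h^2 - 7*h*r - 4*h + 28*r
(2) = (u - 4*sqrt(2))^2*(sqrt(2)*u + 1)
(3) = (a - 6)*(a - 1)*(a + 2)*(a + 3)
(4) = j^3 - j^2 - 32*j + 60
(5) = p^2 + 10*p + 21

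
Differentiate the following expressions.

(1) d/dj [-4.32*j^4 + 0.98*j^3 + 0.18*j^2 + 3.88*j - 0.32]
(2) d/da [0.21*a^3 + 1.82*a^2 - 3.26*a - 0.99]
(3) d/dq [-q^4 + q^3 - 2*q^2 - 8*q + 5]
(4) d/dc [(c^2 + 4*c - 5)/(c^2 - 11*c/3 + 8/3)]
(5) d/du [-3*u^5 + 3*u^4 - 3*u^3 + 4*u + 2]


(1) = -17.28*j^3 + 2.94*j^2 + 0.36*j + 3.88
(2) = 0.63*a^2 + 3.64*a - 3.26
(3) = -4*q^3 + 3*q^2 - 4*q - 8
(4) = -69/(9*c^2 - 48*c + 64)
(5) = -15*u^4 + 12*u^3 - 9*u^2 + 4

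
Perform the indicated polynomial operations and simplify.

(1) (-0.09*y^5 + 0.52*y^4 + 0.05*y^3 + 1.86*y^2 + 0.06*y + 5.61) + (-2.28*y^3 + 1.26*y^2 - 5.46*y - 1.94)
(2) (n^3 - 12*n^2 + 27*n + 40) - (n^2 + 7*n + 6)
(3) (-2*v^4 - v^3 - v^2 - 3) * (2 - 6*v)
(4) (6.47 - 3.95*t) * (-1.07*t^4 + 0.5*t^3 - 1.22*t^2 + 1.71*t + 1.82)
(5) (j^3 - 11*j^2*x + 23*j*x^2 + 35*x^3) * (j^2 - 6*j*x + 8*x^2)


(1) = -0.09*y^5 + 0.52*y^4 - 2.23*y^3 + 3.12*y^2 - 5.4*y + 3.67
(2) = n^3 - 13*n^2 + 20*n + 34
(3) = 12*v^5 + 2*v^4 + 4*v^3 - 2*v^2 + 18*v - 6
(4) = 4.2265*t^5 - 8.8979*t^4 + 8.054*t^3 - 14.6479*t^2 + 3.8747*t + 11.7754
(5) = j^5 - 17*j^4*x + 97*j^3*x^2 - 191*j^2*x^3 - 26*j*x^4 + 280*x^5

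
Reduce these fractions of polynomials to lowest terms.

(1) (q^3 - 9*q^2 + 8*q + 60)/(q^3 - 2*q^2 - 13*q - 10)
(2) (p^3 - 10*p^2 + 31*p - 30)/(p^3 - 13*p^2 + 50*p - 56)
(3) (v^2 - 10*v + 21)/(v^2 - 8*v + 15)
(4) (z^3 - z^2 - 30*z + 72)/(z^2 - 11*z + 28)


(1) = (q - 6)/(q + 1)
(2) = (p^2 - 8*p + 15)/(p^2 - 11*p + 28)
(3) = (v - 7)/(v - 5)
(4) = (z^2 + 3*z - 18)/(z - 7)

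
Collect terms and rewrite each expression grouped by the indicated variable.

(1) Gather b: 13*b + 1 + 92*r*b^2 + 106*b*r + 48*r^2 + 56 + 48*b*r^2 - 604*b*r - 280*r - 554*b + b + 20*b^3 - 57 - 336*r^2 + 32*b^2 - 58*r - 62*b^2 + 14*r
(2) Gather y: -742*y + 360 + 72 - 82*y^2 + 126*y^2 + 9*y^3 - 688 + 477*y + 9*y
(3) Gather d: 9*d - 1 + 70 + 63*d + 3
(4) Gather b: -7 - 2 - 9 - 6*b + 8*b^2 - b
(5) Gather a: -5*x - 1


(1) = 20*b^3 + b^2*(92*r - 30) + b*(48*r^2 - 498*r - 540) - 288*r^2 - 324*r
(2) = 9*y^3 + 44*y^2 - 256*y - 256
(3) = 72*d + 72
(4) = 8*b^2 - 7*b - 18
(5) = -5*x - 1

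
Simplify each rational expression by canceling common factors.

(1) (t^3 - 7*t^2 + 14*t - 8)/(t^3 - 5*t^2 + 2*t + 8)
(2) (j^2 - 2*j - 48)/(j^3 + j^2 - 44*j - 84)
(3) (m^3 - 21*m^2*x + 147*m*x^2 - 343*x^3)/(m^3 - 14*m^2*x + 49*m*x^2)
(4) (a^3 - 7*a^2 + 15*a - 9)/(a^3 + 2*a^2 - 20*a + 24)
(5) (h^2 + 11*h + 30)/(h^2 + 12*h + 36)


(1) = (t - 1)/(t + 1)
(2) = (j - 8)/(j^2 - 5*j - 14)
(3) = (m - 7*x)/m
(4) = (a^3 - 7*a^2 + 15*a - 9)/(a^3 + 2*a^2 - 20*a + 24)
(5) = (h + 5)/(h + 6)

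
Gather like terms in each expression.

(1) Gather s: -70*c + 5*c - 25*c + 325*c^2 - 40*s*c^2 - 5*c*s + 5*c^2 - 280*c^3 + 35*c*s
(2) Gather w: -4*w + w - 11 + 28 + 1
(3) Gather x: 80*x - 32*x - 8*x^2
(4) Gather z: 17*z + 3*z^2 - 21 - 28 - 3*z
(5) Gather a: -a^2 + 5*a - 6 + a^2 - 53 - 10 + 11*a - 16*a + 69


(1) = -280*c^3 + 330*c^2 - 90*c + s*(-40*c^2 + 30*c)
(2) = 18 - 3*w
(3) = -8*x^2 + 48*x
(4) = 3*z^2 + 14*z - 49
(5) = 0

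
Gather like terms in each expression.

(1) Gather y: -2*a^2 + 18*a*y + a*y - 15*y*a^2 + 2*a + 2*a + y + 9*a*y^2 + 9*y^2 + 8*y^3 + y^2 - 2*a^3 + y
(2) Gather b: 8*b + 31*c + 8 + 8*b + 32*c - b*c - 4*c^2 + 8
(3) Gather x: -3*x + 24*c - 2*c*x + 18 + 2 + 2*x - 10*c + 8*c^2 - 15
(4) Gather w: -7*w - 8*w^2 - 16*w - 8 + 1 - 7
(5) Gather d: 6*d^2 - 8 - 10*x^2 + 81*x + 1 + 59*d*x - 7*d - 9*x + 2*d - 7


(1) = -2*a^3 - 2*a^2 + 4*a + 8*y^3 + y^2*(9*a + 10) + y*(-15*a^2 + 19*a + 2)
(2) = b*(16 - c) - 4*c^2 + 63*c + 16
(3) = 8*c^2 + 14*c + x*(-2*c - 1) + 5
(4) = -8*w^2 - 23*w - 14
(5) = 6*d^2 + d*(59*x - 5) - 10*x^2 + 72*x - 14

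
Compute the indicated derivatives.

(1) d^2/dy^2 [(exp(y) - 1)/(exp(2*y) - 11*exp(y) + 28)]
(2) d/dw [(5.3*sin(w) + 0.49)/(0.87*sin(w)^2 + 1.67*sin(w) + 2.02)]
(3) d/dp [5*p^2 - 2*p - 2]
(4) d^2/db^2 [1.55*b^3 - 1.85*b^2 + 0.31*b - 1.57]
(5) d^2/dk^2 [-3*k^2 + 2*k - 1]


(1) = (exp(4*y) + 7*exp(3*y) - 135*exp(2*y) + 299*exp(y) + 476)*exp(y)/(exp(6*y) - 33*exp(5*y) + 447*exp(4*y) - 3179*exp(3*y) + 12516*exp(2*y) - 25872*exp(y) + 21952)
(2) = (-4.611*sin(w)^2 - 0.8526*sin(w) + 9.8877)*cos(w)/(0.7569*sin(w)^4 + 2.9058*sin(w)^3 + 6.3037*sin(w)^2 + 6.7468*sin(w) + 4.0804)
(3) = 10*p - 2
(4) = 9.3*b - 3.7
(5) = -6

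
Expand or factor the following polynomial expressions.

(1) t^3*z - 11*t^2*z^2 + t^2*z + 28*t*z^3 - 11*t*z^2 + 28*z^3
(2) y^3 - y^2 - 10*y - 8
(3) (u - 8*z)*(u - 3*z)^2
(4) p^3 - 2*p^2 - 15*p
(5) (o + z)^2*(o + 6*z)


(1) = (t - 7*z)*(t - 4*z)*(t*z + z)
(2) = (y - 4)*(y + 1)*(y + 2)
(3) = u^3 - 14*u^2*z + 57*u*z^2 - 72*z^3
(4) = p*(p - 5)*(p + 3)
(5) = o^3 + 8*o^2*z + 13*o*z^2 + 6*z^3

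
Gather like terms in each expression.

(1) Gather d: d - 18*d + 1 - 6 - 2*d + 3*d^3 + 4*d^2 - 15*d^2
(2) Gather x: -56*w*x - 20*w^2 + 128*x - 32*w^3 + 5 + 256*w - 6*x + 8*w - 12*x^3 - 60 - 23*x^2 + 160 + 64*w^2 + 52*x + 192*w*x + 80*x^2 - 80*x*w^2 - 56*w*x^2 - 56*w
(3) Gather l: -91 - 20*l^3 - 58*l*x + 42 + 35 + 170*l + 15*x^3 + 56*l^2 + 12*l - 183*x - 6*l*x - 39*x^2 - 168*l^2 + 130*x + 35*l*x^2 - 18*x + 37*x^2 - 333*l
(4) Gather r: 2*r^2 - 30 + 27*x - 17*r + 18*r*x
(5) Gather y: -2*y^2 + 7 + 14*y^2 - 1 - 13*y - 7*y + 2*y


(1) = 3*d^3 - 11*d^2 - 19*d - 5
(2) = -32*w^3 + 44*w^2 + 208*w - 12*x^3 + x^2*(57 - 56*w) + x*(-80*w^2 + 136*w + 174) + 105
(3) = -20*l^3 - 112*l^2 + l*(35*x^2 - 64*x - 151) + 15*x^3 - 2*x^2 - 71*x - 14
(4) = 2*r^2 + r*(18*x - 17) + 27*x - 30
(5) = 12*y^2 - 18*y + 6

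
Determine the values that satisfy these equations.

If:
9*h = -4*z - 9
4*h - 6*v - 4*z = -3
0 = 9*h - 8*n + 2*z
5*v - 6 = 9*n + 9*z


Then:
h = -1407/1249
n = -1494/1249
v = -1101/2498
z = 711/2498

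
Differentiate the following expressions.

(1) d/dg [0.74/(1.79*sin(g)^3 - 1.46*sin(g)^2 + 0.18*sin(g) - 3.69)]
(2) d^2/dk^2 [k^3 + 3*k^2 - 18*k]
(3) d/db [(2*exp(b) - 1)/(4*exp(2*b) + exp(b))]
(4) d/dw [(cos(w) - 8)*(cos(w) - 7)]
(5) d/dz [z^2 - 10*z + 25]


(1) = (-3.9738*sin(g)^2 + 2.1608*sin(g) - 0.1332)*cos(g)/(1.79*sin(g)^3 - 1.46*sin(g)^2 + 0.18*sin(g) - 3.69)^2
(2) = 6*k + 6
(3) = (-8*exp(2*b) + 8*exp(b) + 1)*exp(-b)/(16*exp(2*b) + 8*exp(b) + 1)
(4) = (15 - 2*cos(w))*sin(w)
(5) = 2*z - 10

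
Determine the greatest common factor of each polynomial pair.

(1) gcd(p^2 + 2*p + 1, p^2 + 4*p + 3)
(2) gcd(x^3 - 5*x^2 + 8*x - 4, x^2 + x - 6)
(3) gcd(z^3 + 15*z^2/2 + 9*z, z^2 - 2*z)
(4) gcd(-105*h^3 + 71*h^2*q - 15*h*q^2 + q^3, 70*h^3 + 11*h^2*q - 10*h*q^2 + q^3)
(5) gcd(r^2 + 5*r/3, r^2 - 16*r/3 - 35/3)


(1) = p + 1
(2) = gcd((x - 2)^2*(x - 1), (x - 2)*(x + 3)) = x - 2
(3) = gcd(z*(z + 3/2)*(z + 6), z*(z - 2)) = z
(4) = 35*h^2 - 12*h*q + q^2
(5) = r + 5/3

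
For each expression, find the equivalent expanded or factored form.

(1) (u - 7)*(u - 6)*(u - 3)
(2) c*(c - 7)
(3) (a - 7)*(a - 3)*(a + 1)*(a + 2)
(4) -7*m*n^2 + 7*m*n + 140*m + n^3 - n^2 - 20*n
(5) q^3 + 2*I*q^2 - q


(1) = u^3 - 16*u^2 + 81*u - 126
(2) = c^2 - 7*c
(3) = a^4 - 7*a^3 - 7*a^2 + 43*a + 42
(4) = (-7*m + n)*(n - 5)*(n + 4)
(5) = q*(q + I)^2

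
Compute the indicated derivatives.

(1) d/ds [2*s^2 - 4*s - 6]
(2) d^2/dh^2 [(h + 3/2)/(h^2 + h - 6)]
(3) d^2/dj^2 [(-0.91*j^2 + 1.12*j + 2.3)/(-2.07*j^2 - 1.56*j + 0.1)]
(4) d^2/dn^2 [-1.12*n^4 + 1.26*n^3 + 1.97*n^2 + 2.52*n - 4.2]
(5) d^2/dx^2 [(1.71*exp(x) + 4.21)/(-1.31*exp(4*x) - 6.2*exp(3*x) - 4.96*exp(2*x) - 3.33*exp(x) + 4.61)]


(1) = 4*s - 4
(2) = ((2*h + 1)^2*(2*h + 3) - (6*h + 5)*(h^2 + h - 6))/(h^2 + h - 6)^3
(3) = (-15.47532*j^3 - 58.0014*j^2 - 45.954*j - 12.478)/(8.869743*j^6 + 20.053332*j^5 + 13.827186*j^4 + 1.858896*j^3 - 0.66798*j^2 + 0.0468*j - 0.001)
(4) = -13.44*n^2 + 7.56*n + 3.94
(5) = (-26.410779*exp(8*x) - 268.371316*exp(7*x) - 1071.604652*exp(6*x) - 1875.372315*exp(5*x) - 1533.800875*exp(4*x) - 1602.058172*exp(3*x) - 1526.18022*exp(2*x) - 457.991696*exp(x) - 100.970064)*exp(x)/(2.248091*exp(12*x) + 31.91946*exp(11*x) + 176.604768*exp(10*x) + 497.182559*exp(9*x) + 807.215385*exp(8*x) + 746.772888*exp(7*x) + 68.679457*exp(6*x) - 519.238014*exp(5*x) - 662.784903*exp(4*x) - 24.639591*exp(3*x) + 162.871761*exp(2*x) + 212.308479*exp(x) - 97.972181)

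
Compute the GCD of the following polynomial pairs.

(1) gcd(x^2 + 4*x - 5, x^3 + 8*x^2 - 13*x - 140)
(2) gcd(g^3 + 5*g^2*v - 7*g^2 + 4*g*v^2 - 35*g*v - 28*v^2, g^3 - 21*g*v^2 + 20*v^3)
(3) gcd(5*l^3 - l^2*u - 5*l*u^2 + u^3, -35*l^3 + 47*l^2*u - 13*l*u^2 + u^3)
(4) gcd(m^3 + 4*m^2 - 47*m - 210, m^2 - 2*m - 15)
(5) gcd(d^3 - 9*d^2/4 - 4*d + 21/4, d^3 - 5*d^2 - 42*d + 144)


(1) = x + 5
(2) = 1
(3) = 5*l^2 - 6*l*u + u^2
(4) = 1
(5) = d - 3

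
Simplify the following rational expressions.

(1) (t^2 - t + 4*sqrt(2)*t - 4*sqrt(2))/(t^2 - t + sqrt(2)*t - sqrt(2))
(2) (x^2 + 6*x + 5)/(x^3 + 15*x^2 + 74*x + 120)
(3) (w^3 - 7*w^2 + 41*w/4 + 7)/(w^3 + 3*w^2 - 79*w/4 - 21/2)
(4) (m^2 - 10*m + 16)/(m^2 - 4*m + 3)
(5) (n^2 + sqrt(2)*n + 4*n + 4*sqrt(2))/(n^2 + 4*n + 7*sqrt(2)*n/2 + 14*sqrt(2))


(1) = (t + 4*sqrt(2))/(t + sqrt(2))
(2) = (x + 1)/(x^2 + 10*x + 24)
(3) = (w - 4)/(w + 6)
(4) = (m^2 - 10*m + 16)/(m^2 - 4*m + 3)
(5) = (2*n + 2*sqrt(2))/(2*n + 7*sqrt(2))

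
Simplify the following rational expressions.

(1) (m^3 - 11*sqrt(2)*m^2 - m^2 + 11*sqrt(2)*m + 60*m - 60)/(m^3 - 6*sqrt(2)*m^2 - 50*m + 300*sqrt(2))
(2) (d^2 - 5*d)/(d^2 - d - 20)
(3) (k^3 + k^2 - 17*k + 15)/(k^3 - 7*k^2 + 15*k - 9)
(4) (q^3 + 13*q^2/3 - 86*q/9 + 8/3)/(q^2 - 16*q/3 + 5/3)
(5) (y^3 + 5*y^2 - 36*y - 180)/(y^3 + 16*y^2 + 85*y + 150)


(1) = (m - 1)/(m + 5*sqrt(2))
(2) = d/(d + 4)
(3) = (k + 5)/(k - 3)
(4) = (3*q^2 + 14*q - 24)/(3*q - 15)
(5) = (y - 6)/(y + 5)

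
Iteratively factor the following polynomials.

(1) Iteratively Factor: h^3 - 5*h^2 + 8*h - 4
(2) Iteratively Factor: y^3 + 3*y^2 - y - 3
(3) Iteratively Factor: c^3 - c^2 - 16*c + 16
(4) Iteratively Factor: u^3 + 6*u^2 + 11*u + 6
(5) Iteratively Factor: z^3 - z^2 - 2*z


(1) = (h - 2)*(h^2 - 3*h + 2) = (h - 2)^2*(h - 1)
(2) = (y + 3)*(y^2 - 1) = (y - 1)*(y + 3)*(y + 1)
(3) = (c - 1)*(c^2 - 16) = (c - 1)*(c + 4)*(c - 4)
(4) = (u + 3)*(u^2 + 3*u + 2) = (u + 2)*(u + 3)*(u + 1)
(5) = (z)*(z^2 - z - 2) = z*(z + 1)*(z - 2)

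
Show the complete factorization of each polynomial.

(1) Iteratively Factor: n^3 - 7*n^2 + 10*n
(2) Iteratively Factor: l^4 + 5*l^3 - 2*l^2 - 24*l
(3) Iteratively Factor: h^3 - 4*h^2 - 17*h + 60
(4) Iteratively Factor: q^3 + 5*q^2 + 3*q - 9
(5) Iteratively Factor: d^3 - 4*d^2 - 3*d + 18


(1) = (n - 5)*(n^2 - 2*n) = n*(n - 5)*(n - 2)
(2) = (l - 2)*(l^3 + 7*l^2 + 12*l) = (l - 2)*(l + 3)*(l^2 + 4*l) = (l - 2)*(l + 3)*(l + 4)*(l)
(3) = (h - 5)*(h^2 + h - 12) = (h - 5)*(h + 4)*(h - 3)
(4) = (q + 3)*(q^2 + 2*q - 3) = (q + 3)^2*(q - 1)
(5) = (d + 2)*(d^2 - 6*d + 9) = (d - 3)*(d + 2)*(d - 3)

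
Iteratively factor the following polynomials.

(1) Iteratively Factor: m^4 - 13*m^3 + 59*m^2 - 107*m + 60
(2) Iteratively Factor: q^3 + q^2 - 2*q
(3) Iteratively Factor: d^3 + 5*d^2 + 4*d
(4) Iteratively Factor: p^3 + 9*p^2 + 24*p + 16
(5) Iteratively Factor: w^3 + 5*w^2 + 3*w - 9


(1) = (m - 4)*(m^3 - 9*m^2 + 23*m - 15) = (m - 4)*(m - 1)*(m^2 - 8*m + 15) = (m - 4)*(m - 3)*(m - 1)*(m - 5)
(2) = (q)*(q^2 + q - 2) = q*(q - 1)*(q + 2)
(3) = (d + 4)*(d^2 + d) = (d + 1)*(d + 4)*(d)
(4) = (p + 4)*(p^2 + 5*p + 4) = (p + 4)^2*(p + 1)
(5) = (w + 3)*(w^2 + 2*w - 3) = (w - 1)*(w + 3)*(w + 3)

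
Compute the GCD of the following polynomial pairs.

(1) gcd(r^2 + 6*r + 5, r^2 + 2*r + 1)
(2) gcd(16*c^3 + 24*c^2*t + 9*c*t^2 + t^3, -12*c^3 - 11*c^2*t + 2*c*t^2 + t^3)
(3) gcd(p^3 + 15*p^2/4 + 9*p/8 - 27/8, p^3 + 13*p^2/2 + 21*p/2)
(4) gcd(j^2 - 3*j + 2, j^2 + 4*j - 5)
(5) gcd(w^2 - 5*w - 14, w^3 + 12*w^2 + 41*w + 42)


(1) = gcd((r + 1)*(r + 5), (r + 1)^2) = r + 1
(2) = gcd((c + t)*(4*c + t)^2, (-3*c + t)*(c + t)*(4*c + t)) = 4*c^2 + 5*c*t + t^2
(3) = gcd((p - 3/4)*(p + 3/2)*(p + 3), p*(p + 3)*(p + 7/2)) = p + 3
(4) = j - 1
(5) = gcd((w - 7)*(w + 2), (w + 2)*(w + 3)*(w + 7)) = w + 2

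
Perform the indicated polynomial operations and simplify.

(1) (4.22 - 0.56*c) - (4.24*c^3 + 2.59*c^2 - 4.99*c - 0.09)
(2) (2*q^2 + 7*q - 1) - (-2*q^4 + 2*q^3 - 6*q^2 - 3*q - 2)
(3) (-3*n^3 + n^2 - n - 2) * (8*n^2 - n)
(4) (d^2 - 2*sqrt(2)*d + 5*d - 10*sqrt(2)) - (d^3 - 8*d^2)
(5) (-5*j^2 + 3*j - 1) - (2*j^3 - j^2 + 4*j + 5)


(1) = -4.24*c^3 - 2.59*c^2 + 4.43*c + 4.31
(2) = 2*q^4 - 2*q^3 + 8*q^2 + 10*q + 1
(3) = -24*n^5 + 11*n^4 - 9*n^3 - 15*n^2 + 2*n
(4) = -d^3 + 9*d^2 - 2*sqrt(2)*d + 5*d - 10*sqrt(2)
(5) = -2*j^3 - 4*j^2 - j - 6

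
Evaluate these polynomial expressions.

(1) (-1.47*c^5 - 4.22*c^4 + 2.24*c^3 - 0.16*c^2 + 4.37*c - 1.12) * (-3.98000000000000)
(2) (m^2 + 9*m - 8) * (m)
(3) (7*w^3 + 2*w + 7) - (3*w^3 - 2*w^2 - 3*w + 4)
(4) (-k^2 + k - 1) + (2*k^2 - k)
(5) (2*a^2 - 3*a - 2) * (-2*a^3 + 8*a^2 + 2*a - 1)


(1) = 5.8506*c^5 + 16.7956*c^4 - 8.9152*c^3 + 0.6368*c^2 - 17.3926*c + 4.4576
(2) = m^3 + 9*m^2 - 8*m
(3) = 4*w^3 + 2*w^2 + 5*w + 3
(4) = k^2 - 1
(5) = -4*a^5 + 22*a^4 - 16*a^3 - 24*a^2 - a + 2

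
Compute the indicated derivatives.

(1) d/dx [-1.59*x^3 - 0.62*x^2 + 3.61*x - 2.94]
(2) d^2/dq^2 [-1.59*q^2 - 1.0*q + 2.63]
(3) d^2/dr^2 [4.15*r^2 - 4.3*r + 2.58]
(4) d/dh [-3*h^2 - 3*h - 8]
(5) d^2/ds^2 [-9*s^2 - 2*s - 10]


(1) = -4.77*x^2 - 1.24*x + 3.61
(2) = -3.18000000000000
(3) = 8.30000000000000
(4) = -6*h - 3
(5) = -18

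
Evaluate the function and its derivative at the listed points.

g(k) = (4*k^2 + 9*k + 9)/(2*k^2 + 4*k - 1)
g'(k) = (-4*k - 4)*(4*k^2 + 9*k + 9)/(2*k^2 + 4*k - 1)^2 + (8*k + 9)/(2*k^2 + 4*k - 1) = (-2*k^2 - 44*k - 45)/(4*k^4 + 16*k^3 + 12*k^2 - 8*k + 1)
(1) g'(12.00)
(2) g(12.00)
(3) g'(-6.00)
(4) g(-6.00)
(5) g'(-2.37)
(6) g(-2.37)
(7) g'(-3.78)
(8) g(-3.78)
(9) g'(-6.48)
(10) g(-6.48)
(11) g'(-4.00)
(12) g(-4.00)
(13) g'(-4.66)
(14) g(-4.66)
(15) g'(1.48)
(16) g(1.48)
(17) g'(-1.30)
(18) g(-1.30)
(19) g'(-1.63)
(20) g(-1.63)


(1) = -0.01
(2) = 2.07
(3) = 0.07
(4) = 2.11
(5) = 84.56
(6) = 13.45
(7) = 0.60
(8) = 2.58
(9) = 0.05
(10) = 2.08
(11) = 0.44
(12) = 2.47
(13) = 0.21
(14) = 2.27
(15) = -1.32
(16) = 3.34
(17) = 1.11
(18) = -1.44
(19) = 4.40
(20) = -2.25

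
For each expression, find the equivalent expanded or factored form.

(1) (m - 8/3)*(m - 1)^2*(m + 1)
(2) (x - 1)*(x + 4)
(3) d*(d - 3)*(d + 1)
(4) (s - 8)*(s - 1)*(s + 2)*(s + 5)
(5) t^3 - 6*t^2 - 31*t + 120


(1) = m^4 - 11*m^3/3 + 5*m^2/3 + 11*m/3 - 8/3
(2) = x^2 + 3*x - 4
(3) = d^3 - 2*d^2 - 3*d
(4) = s^4 - 2*s^3 - 45*s^2 - 34*s + 80
(5) = (t - 8)*(t - 3)*(t + 5)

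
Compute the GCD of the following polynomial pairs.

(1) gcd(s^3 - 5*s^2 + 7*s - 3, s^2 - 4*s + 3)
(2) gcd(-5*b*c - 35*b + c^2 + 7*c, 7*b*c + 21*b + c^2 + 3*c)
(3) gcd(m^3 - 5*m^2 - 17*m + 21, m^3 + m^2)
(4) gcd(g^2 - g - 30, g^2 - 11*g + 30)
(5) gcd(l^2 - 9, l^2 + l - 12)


(1) = s^2 - 4*s + 3
(2) = gcd((-5*b + c)*(c + 7), (7*b + c)*(c + 3)) = 1
(3) = 1
(4) = gcd((g - 6)*(g + 5), (g - 6)*(g - 5)) = g - 6
(5) = l - 3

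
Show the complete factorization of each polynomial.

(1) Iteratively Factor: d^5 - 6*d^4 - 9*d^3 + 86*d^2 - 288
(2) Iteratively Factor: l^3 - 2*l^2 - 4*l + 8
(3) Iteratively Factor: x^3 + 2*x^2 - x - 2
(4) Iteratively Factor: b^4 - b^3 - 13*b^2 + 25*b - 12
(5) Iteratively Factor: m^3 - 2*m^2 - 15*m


(1) = (d + 2)*(d^4 - 8*d^3 + 7*d^2 + 72*d - 144) = (d - 4)*(d + 2)*(d^3 - 4*d^2 - 9*d + 36) = (d - 4)*(d + 2)*(d + 3)*(d^2 - 7*d + 12) = (d - 4)*(d - 3)*(d + 2)*(d + 3)*(d - 4)
(2) = (l - 2)*(l^2 - 4) = (l - 2)^2*(l + 2)
(3) = (x - 1)*(x^2 + 3*x + 2) = (x - 1)*(x + 2)*(x + 1)
(4) = (b + 4)*(b^3 - 5*b^2 + 7*b - 3) = (b - 1)*(b + 4)*(b^2 - 4*b + 3) = (b - 1)^2*(b + 4)*(b - 3)
(5) = (m + 3)*(m^2 - 5*m) = m*(m + 3)*(m - 5)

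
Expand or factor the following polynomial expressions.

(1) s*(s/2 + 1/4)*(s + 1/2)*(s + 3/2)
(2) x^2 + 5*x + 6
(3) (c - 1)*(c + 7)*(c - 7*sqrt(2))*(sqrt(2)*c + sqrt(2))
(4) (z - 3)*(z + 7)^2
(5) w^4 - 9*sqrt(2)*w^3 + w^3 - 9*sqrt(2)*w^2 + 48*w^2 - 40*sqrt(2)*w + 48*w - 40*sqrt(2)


(1) = s^4/2 + 5*s^3/4 + 7*s^2/8 + 3*s/16
(2) = (x + 2)*(x + 3)
(3) = sqrt(2)*c^4 - 14*c^3 + 7*sqrt(2)*c^3 - 98*c^2 - sqrt(2)*c^2 - 7*sqrt(2)*c + 14*c + 98
(4) = z^3 + 11*z^2 + 7*z - 147
(5) = (w + 1)*(w - 5*sqrt(2))*(w - 2*sqrt(2))^2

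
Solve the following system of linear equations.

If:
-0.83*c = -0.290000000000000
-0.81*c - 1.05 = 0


Then:
No Solution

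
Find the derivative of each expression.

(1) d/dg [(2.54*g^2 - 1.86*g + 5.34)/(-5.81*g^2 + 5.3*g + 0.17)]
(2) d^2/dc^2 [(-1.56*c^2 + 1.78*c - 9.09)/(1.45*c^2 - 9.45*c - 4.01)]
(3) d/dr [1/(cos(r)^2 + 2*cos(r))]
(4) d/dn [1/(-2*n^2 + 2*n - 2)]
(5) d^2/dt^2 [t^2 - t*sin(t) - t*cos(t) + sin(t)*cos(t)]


(1) = (2.6554*g^2 + 62.9144*g - 28.6182)/(33.7561*g^4 - 61.586*g^3 + 26.1146*g^2 + 1.802*g + 0.0289)
(2) = (-35.2669*c^3 - 169.09407*c^2 + 809.43321*c - 1914.301392)/(3.048625*c^6 - 59.605875*c^5 + 363.1728*c^4 - 514.226475*c^3 - 1004.36064*c^2 - 455.870835*c - 64.481201)
(3) = 2*(sin(r)/cos(r)^2 + tan(r))/(cos(r) + 2)^2
(4) = (n - 1/2)/(n^2 - n + 1)^2
(5) = sqrt(2)*t*sin(t + pi/4) - 2*sin(2*t) - 2*sqrt(2)*cos(t + pi/4) + 2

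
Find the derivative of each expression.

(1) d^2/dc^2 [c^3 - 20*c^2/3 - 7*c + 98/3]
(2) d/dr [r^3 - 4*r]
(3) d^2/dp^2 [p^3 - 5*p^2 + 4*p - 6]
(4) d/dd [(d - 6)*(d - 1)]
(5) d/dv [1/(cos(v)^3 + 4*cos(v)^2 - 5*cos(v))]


(1) = 6*c - 40/3
(2) = 3*r^2 - 4
(3) = 6*p - 10
(4) = 2*d - 7
(5) = (3*sin(v) - 5*sin(v)/cos(v)^2 + 8*tan(v))/((cos(v) - 1)^2*(cos(v) + 5)^2)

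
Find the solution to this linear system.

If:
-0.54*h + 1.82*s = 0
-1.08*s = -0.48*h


Then:
h = 0.00
s = 0.00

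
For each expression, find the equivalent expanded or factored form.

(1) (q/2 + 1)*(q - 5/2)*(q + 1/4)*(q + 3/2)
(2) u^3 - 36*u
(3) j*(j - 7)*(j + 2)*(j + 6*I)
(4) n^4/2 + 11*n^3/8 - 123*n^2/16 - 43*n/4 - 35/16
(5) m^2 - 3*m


(1) = q^4/2 + 5*q^3/8 - 11*q^2/4 - 143*q/32 - 15/16
(2) = u*(u - 6)*(u + 6)
(3) = j^4 - 5*j^3 + 6*I*j^3 - 14*j^2 - 30*I*j^2 - 84*I*j
(4) = (n/2 + 1/2)*(n - 7/2)*(n + 1/4)*(n + 5)
(5) = m*(m - 3)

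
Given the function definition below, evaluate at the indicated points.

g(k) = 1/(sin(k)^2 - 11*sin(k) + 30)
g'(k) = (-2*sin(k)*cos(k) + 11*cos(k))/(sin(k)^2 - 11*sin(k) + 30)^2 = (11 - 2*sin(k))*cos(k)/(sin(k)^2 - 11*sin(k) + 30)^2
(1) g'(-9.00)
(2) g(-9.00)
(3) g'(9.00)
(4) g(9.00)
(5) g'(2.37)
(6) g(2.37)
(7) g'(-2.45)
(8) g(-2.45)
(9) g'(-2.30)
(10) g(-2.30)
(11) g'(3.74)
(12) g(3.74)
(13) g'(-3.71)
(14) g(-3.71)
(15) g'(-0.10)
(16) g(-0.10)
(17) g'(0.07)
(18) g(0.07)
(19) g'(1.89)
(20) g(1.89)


(1) = -0.01
(2) = 0.03
(3) = -0.01
(4) = 0.04
(5) = -0.01
(6) = 0.04
(7) = -0.01
(8) = 0.03
(9) = -0.01
(10) = 0.03
(11) = -0.01
(12) = 0.03
(13) = -0.01
(14) = 0.04
(15) = 0.01
(16) = 0.03
(17) = 0.01
(18) = 0.03
(19) = -0.01
(20) = 0.05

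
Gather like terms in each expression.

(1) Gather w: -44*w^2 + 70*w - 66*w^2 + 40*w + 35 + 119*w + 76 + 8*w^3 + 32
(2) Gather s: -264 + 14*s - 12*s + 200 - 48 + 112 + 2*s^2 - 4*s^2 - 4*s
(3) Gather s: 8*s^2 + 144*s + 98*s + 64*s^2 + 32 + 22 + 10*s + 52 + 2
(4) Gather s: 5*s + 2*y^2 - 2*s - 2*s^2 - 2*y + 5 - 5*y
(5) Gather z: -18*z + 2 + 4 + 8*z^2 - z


(1) = 8*w^3 - 110*w^2 + 229*w + 143
(2) = -2*s^2 - 2*s
(3) = 72*s^2 + 252*s + 108
(4) = -2*s^2 + 3*s + 2*y^2 - 7*y + 5
(5) = 8*z^2 - 19*z + 6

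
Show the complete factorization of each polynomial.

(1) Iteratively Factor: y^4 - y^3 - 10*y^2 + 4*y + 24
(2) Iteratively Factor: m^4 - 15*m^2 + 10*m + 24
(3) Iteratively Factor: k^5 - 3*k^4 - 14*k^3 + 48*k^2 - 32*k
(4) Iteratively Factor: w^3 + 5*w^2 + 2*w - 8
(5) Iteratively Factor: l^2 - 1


(1) = (y - 2)*(y^3 + y^2 - 8*y - 12) = (y - 2)*(y + 2)*(y^2 - y - 6) = (y - 3)*(y - 2)*(y + 2)*(y + 2)
(2) = (m + 1)*(m^3 - m^2 - 14*m + 24) = (m - 2)*(m + 1)*(m^2 + m - 12) = (m - 3)*(m - 2)*(m + 1)*(m + 4)
(3) = (k + 4)*(k^4 - 7*k^3 + 14*k^2 - 8*k) = (k - 4)*(k + 4)*(k^3 - 3*k^2 + 2*k) = (k - 4)*(k - 1)*(k + 4)*(k^2 - 2*k) = k*(k - 4)*(k - 1)*(k + 4)*(k - 2)
(4) = (w + 2)*(w^2 + 3*w - 4) = (w + 2)*(w + 4)*(w - 1)
(5) = (l + 1)*(l - 1)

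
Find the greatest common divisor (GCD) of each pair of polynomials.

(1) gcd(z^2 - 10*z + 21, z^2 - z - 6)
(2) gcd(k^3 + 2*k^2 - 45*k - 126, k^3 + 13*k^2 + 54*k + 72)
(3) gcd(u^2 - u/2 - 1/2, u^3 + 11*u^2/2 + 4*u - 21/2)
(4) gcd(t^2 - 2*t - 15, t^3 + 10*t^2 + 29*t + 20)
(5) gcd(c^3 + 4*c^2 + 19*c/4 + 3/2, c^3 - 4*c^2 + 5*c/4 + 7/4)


(1) = gcd((z - 7)*(z - 3), (z - 3)*(z + 2)) = z - 3
(2) = k^2 + 9*k + 18
(3) = gcd((u - 1)*(u + 1/2), (u - 1)*(u + 3)*(u + 7/2)) = u - 1
(4) = gcd((t - 5)*(t + 3), (t + 1)*(t + 4)*(t + 5)) = 1
(5) = gcd((c + 1/2)*(c + 3/2)*(c + 2), (c - 7/2)*(c - 1)*(c + 1/2)) = c + 1/2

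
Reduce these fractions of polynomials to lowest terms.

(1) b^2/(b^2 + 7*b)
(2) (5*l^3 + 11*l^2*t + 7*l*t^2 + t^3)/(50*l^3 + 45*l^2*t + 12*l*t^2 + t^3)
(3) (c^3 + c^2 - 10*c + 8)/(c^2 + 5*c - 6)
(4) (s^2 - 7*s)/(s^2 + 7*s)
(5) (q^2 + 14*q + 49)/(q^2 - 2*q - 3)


(1) = b/(b + 7)
(2) = (l^2 + 2*l*t + t^2)/(10*l^2 + 7*l*t + t^2)
(3) = (c^2 + 2*c - 8)/(c + 6)
(4) = (s - 7)/(s + 7)
(5) = (q^2 + 14*q + 49)/(q^2 - 2*q - 3)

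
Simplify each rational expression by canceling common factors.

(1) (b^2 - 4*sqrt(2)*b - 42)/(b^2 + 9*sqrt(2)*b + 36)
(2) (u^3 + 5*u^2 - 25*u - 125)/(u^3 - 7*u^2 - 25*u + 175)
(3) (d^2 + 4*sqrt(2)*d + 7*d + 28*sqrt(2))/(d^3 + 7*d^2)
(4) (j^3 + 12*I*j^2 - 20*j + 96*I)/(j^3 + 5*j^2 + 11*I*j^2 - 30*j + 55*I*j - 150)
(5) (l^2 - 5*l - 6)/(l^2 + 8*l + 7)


(1) = (b - 7*sqrt(2))/(b + 6*sqrt(2))
(2) = (u + 5)/(u - 7)
(3) = (d + 4*sqrt(2))/d^2
(4) = (j^2 + 6*I*j + 16)/(j^2 + j*(5 + 5*I) + 25*I)
(5) = (l - 6)/(l + 7)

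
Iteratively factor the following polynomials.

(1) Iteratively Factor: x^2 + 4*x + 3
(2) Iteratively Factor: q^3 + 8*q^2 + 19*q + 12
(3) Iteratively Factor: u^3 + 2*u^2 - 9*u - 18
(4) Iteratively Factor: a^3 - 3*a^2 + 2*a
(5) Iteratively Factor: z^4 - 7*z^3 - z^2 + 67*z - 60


(1) = (x + 1)*(x + 3)
(2) = (q + 1)*(q^2 + 7*q + 12) = (q + 1)*(q + 4)*(q + 3)
(3) = (u - 3)*(u^2 + 5*u + 6) = (u - 3)*(u + 2)*(u + 3)
(4) = (a)*(a^2 - 3*a + 2) = a*(a - 2)*(a - 1)
(5) = (z - 1)*(z^3 - 6*z^2 - 7*z + 60) = (z - 5)*(z - 1)*(z^2 - z - 12) = (z - 5)*(z - 4)*(z - 1)*(z + 3)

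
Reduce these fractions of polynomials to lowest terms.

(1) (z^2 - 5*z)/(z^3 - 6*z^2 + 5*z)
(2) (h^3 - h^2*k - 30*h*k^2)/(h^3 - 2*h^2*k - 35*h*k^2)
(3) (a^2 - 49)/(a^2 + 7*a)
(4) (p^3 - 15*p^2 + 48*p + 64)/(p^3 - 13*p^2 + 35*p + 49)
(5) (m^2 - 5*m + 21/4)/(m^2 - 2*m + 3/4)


(1) = 1/(z - 1)
(2) = (h - 6*k)/(h - 7*k)
(3) = (a - 7)/a
(4) = (p^2 - 16*p + 64)/(p^2 - 14*p + 49)
(5) = (2*m - 7)/(2*m - 1)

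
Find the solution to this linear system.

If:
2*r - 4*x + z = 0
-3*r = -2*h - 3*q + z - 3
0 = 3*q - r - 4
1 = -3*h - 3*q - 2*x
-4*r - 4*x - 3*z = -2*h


Then:
h = -45/14
q = 39/14
r = 61/14
x = 1/7
z = -57/7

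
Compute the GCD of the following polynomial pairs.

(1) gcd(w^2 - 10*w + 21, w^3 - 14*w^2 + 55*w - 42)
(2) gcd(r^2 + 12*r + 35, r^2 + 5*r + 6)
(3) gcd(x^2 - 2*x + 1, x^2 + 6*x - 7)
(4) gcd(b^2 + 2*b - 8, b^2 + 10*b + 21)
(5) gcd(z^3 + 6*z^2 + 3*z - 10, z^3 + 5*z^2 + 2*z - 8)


(1) = gcd((w - 7)*(w - 3), (w - 7)*(w - 6)*(w - 1)) = w - 7
(2) = gcd((r + 5)*(r + 7), (r + 2)*(r + 3)) = 1
(3) = x - 1
(4) = gcd((b - 2)*(b + 4), (b + 3)*(b + 7)) = 1
(5) = gcd((z - 1)*(z + 2)*(z + 5), (z - 1)*(z + 2)*(z + 4)) = z^2 + z - 2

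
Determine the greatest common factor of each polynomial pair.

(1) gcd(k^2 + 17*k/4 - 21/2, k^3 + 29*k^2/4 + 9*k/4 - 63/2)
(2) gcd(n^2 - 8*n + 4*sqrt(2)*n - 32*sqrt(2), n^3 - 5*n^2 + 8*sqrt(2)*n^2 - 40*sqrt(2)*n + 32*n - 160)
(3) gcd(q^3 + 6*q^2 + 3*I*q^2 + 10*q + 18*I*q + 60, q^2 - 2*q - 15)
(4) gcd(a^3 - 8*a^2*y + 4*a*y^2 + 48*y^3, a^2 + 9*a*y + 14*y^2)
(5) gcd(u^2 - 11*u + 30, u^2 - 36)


(1) = k^2 + 17*k/4 - 21/2
(2) = n + 4*sqrt(2)
(3) = gcd((q + 6)*(q - 2*I)*(q + 5*I), (q - 5)*(q + 3)) = 1
(4) = a + 2*y
(5) = gcd((u - 6)*(u - 5), (u - 6)*(u + 6)) = u - 6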